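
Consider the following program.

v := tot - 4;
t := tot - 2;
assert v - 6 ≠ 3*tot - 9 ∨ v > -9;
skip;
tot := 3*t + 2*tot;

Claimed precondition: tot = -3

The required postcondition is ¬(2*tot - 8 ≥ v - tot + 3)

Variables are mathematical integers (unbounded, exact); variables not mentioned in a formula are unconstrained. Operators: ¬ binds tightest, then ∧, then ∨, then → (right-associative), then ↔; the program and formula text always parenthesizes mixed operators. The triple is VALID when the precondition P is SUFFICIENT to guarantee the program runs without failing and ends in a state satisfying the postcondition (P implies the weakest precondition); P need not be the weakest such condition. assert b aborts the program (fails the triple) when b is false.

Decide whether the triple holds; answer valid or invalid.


Working backward. After the program, the postcondition ¬(2*tot - 8 ≥ v - tot + 3) must hold; in canonical form it is ¬(3*tot ≥ v + 11).
Before tot := 3*t + 2*tot: ¬(9*t + 6*tot ≥ v + 11)
Before skip: ¬(9*t + 6*tot ≥ v + 11)
Before assert v - 6 ≠ 3*tot - 9 ∨ v > -9: (v ≠ 3*tot - 3 ∨ v > -9) ∧ (¬(9*t + 6*tot ≥ v + 11))
Before t := tot - 2: (v ≠ 3*tot - 3 ∨ v > -9) ∧ (¬(15*tot ≥ v + 29))
Before v := tot - 4: (2*tot ≠ -1 ∨ tot > -5) ∧ (¬(14*tot ≥ 25))
The weakest precondition is (2*tot ≠ -1 ∨ tot > -5) ∧ (¬(14*tot ≥ 25)).
Check whether tot = -3 implies it.
Every state satisfying the precondition satisfies the weakest precondition: the implication holds.
Answer: valid


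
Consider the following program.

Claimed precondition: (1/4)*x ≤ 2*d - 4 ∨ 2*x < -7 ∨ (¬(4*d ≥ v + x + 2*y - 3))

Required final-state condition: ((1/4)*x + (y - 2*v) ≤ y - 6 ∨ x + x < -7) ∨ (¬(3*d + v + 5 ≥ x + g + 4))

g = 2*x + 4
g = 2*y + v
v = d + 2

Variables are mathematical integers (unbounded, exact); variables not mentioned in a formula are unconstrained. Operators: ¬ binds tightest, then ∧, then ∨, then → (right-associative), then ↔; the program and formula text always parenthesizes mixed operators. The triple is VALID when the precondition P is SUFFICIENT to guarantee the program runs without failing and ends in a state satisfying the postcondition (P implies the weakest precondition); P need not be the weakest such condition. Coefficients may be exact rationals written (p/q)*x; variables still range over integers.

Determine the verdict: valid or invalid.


Working backward. After the program, the postcondition ((1/4)*x + (y - 2*v) ≤ y - 6 ∨ x + x < -7) ∨ (¬(3*d + v + 5 ≥ x + g + 4)) must hold; in canonical form it is (1/4)*x ≤ 2*v - 6 ∨ 2*x < -7 ∨ (¬(3*d + v ≥ g + x - 1)).
Before v := d + 2: (1/4)*x ≤ 2*d - 2 ∨ 2*x < -7 ∨ (¬(4*d ≥ g + x - 3))
Before g := 2*y + v: (1/4)*x ≤ 2*d - 2 ∨ 2*x < -7 ∨ (¬(4*d ≥ v + x + 2*y - 3))
Before g := 2*x + 4: (1/4)*x ≤ 2*d - 2 ∨ 2*x < -7 ∨ (¬(4*d ≥ v + x + 2*y - 3))
The weakest precondition is (1/4)*x ≤ 2*d - 2 ∨ 2*x < -7 ∨ (¬(4*d ≥ v + x + 2*y - 3)).
Check whether (1/4)*x ≤ 2*d - 4 ∨ 2*x < -7 ∨ (¬(4*d ≥ v + x + 2*y - 3)) implies it.
Every state satisfying the precondition satisfies the weakest precondition: the implication holds.
Answer: valid


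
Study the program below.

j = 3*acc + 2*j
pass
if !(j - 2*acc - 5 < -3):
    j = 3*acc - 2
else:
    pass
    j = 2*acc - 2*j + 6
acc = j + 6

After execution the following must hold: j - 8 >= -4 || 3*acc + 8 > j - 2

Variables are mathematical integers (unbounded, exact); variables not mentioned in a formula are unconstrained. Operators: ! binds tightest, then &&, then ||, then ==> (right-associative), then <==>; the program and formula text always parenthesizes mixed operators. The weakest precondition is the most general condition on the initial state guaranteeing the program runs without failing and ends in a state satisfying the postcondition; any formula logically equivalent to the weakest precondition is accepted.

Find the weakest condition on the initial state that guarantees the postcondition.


Working backward. After the program, the postcondition j - 8 >= -4 || 3*acc + 8 > j - 2 must hold; in canonical form it is j >= 4 || 3*acc > j - 10.
Before acc := j + 6: j >= 4 || 2*j > -28
Then branch requires 3*acc >= 6 || 6*acc > -24; else branch requires 2*acc >= 2*j - 2 || 4*acc > 4*j - 40.
Before the if: ((!(j < 2*acc + 2)) ==> (3*acc >= 6 || 6*acc > -24)) && (j < 2*acc + 2 ==> (2*acc >= 2*j - 2 || 4*acc > 4*j - 40))
Before skip: ((!(j < 2*acc + 2)) ==> (3*acc >= 6 || 6*acc > -24)) && (j < 2*acc + 2 ==> (2*acc >= 2*j - 2 || 4*acc > 4*j - 40))
Before j := 3*acc + 2*j: ((!(acc + 2*j < 2)) ==> (3*acc >= 6 || 6*acc > -24)) && (acc + 2*j < 2 ==> (4*acc + 4*j <= 2 || 8*acc + 8*j < 40))
Answer: WP = ((!(acc + 2*j < 2)) ==> (3*acc >= 6 || 6*acc > -24)) && (acc + 2*j < 2 ==> (4*acc + 4*j <= 2 || 8*acc + 8*j < 40))


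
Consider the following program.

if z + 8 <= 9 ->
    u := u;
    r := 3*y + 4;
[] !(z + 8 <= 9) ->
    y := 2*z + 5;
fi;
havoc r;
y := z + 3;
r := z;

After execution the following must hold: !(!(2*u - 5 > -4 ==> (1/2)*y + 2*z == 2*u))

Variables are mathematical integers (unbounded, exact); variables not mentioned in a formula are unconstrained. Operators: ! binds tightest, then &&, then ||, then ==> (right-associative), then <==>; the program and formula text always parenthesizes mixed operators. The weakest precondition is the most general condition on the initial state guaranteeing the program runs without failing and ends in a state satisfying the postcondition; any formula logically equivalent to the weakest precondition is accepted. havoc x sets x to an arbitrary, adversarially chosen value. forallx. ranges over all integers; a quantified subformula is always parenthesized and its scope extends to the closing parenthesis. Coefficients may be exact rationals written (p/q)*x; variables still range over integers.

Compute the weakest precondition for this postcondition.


Working backward. After the program, the postcondition !(!(2*u - 5 > -4 ==> (1/2)*y + 2*z == 2*u)) must hold; in canonical form it is 2*u > 1 ==> (1/2)*y + 2*z == 2*u.
Before r := z: 2*u > 1 ==> (1/2)*y + 2*z == 2*u
Before y := z + 3: 2*u > 1 ==> (5/2)*z == 2*u - 3/2
Before havoc r: 2*u > 1 ==> (5/2)*z == 2*u - 3/2
Then branch requires 2*u > 1 ==> (5/2)*z == 2*u - 3/2; else branch requires 2*u > 1 ==> (5/2)*z == 2*u - 3/2.
Before the if: (z <= 1 ==> (2*u > 1 ==> (5/2)*z == 2*u - 3/2)) && ((!(z <= 1)) ==> (2*u > 1 ==> (5/2)*z == 2*u - 3/2))
Answer: WP = (z <= 1 ==> (2*u > 1 ==> (5/2)*z == 2*u - 3/2)) && ((!(z <= 1)) ==> (2*u > 1 ==> (5/2)*z == 2*u - 3/2))


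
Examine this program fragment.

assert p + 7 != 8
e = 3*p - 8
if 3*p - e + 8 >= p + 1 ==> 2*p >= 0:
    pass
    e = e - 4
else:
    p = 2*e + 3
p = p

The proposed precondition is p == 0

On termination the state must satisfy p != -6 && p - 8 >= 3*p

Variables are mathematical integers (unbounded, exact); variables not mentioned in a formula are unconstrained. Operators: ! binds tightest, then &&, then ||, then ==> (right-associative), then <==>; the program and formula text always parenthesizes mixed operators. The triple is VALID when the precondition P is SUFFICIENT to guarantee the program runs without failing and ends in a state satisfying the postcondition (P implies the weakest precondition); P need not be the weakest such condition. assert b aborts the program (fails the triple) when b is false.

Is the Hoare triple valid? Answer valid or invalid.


Working backward. After the program, the postcondition p != -6 && p - 8 >= 3*p must hold; in canonical form it is p != -6 && 2*p <= -8.
Before p := p: p != -6 && 2*p <= -8
Then branch requires p != -6 && 2*p <= -8; else branch requires 2*e != -9 && 4*e <= -14.
Before the if: ((2*p >= e - 7 ==> 2*p >= 0) ==> (p != -6 && 2*p <= -8)) && ((!(2*p >= e - 7 ==> 2*p >= 0)) ==> (2*e != -9 && 4*e <= -14))
Before e := 3*p - 8: ((p <= 15 ==> 2*p >= 0) ==> (p != -6 && 2*p <= -8)) && ((!(p <= 15 ==> 2*p >= 0)) ==> (6*p != 7 && 12*p <= 18))
Before assert p + 7 != 8: p != 1 && ((p <= 15 ==> 2*p >= 0) ==> (p != -6 && 2*p <= -8)) && ((!(p <= 15 ==> 2*p >= 0)) ==> (6*p != 7 && 12*p <= 18))
The weakest precondition is p != 1 && ((p <= 15 ==> 2*p >= 0) ==> (p != -6 && 2*p <= -8)) && ((!(p <= 15 ==> 2*p >= 0)) ==> (6*p != 7 && 12*p <= 18)).
Check whether p == 0 implies it.
Countermodel: at the initial state p = 0, the precondition holds but the weakest precondition fails.
Answer: invalid


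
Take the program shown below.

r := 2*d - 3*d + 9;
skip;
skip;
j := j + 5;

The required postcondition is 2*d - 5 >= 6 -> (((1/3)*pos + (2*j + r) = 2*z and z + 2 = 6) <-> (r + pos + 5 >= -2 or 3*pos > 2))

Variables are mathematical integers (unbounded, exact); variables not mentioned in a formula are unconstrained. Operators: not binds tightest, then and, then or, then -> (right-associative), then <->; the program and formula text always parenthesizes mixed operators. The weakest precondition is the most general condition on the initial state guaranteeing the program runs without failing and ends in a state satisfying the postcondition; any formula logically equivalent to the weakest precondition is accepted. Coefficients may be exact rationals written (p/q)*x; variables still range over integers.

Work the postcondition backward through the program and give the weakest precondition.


Working backward. After the program, the postcondition 2*d - 5 >= 6 -> (((1/3)*pos + (2*j + r) = 2*z and z + 2 = 6) <-> (r + pos + 5 >= -2 or 3*pos > 2)) must hold; in canonical form it is 2*d >= 11 -> ((2*j + (1/3)*pos + r = 2*z and z = 4) <-> (pos + r >= -7 or 3*pos > 2)).
Before j := j + 5: 2*d >= 11 -> ((2*j + (1/3)*pos + r = 2*z - 10 and z = 4) <-> (pos + r >= -7 or 3*pos > 2))
Before skip: 2*d >= 11 -> ((2*j + (1/3)*pos + r = 2*z - 10 and z = 4) <-> (pos + r >= -7 or 3*pos > 2))
Before skip: 2*d >= 11 -> ((2*j + (1/3)*pos + r = 2*z - 10 and z = 4) <-> (pos + r >= -7 or 3*pos > 2))
Before r := 2*d - 3*d + 9: 2*d >= 11 -> ((2*j + (1/3)*pos = d + 2*z - 19 and z = 4) <-> (pos >= d - 16 or 3*pos > 2))
Answer: WP = 2*d >= 11 -> ((2*j + (1/3)*pos = d + 2*z - 19 and z = 4) <-> (pos >= d - 16 or 3*pos > 2))


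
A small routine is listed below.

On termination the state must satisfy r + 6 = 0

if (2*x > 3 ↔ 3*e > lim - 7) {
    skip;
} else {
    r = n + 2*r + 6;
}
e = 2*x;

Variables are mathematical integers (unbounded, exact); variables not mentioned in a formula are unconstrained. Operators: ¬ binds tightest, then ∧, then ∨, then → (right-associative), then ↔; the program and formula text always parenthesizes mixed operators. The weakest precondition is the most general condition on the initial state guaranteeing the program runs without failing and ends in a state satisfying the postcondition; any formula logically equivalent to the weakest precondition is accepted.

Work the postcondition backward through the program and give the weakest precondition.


Working backward. After the program, the postcondition r + 6 = 0 must hold; in canonical form it is r = -6.
Before e := 2*x: r = -6
Then branch requires r = -6; else branch requires n + 2*r = -12.
Before the if: ((2*x > 3 ↔ 3*e > lim - 7) → r = -6) ∧ ((¬(2*x > 3 ↔ 3*e > lim - 7)) → n + 2*r = -12)
Answer: WP = ((2*x > 3 ↔ 3*e > lim - 7) → r = -6) ∧ ((¬(2*x > 3 ↔ 3*e > lim - 7)) → n + 2*r = -12)


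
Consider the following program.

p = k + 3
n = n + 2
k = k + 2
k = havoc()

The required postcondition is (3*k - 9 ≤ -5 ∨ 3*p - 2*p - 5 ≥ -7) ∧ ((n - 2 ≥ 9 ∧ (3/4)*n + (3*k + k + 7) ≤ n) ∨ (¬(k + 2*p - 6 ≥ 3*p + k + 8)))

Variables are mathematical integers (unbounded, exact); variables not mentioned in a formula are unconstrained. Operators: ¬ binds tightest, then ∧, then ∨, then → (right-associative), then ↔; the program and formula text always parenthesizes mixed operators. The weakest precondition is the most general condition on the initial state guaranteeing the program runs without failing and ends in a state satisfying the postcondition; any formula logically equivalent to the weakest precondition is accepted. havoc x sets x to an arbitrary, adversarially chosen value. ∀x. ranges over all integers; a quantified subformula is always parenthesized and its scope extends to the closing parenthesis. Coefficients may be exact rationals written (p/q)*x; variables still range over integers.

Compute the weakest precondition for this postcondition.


Working backward. After the program, the postcondition (3*k - 9 ≤ -5 ∨ 3*p - 2*p - 5 ≥ -7) ∧ ((n - 2 ≥ 9 ∧ (3/4)*n + (3*k + k + 7) ≤ n) ∨ (¬(k + 2*p - 6 ≥ 3*p + k + 8))) must hold; in canonical form it is (3*k ≤ 4 ∨ p ≥ -2) ∧ ((n ≥ 11 ∧ 4*k ≤ (1/4)*n - 7) ∨ (¬(p ≤ -14))).
Before havoc k: ∀k_1. ((3*k_1 ≤ 4 ∨ p ≥ -2) ∧ ((n ≥ 11 ∧ 4*k_1 ≤ (1/4)*n - 7) ∨ (¬(p ≤ -14))))
Before k := k + 2: ∀k_1. ((3*k_1 ≤ 4 ∨ p ≥ -2) ∧ ((n ≥ 11 ∧ 4*k_1 ≤ (1/4)*n - 7) ∨ (¬(p ≤ -14))))
Before n := n + 2: ∀k_1. ((3*k_1 ≤ 4 ∨ p ≥ -2) ∧ ((n ≥ 9 ∧ 4*k_1 ≤ (1/4)*n - 13/2) ∨ (¬(p ≤ -14))))
Before p := k + 3: ∀k_1. ((3*k_1 ≤ 4 ∨ k ≥ -5) ∧ ((n ≥ 9 ∧ 4*k_1 ≤ (1/4)*n - 13/2) ∨ (¬(k ≤ -17))))
Answer: WP = ∀k_1. ((3*k_1 ≤ 4 ∨ k ≥ -5) ∧ ((n ≥ 9 ∧ 4*k_1 ≤ (1/4)*n - 13/2) ∨ (¬(k ≤ -17))))


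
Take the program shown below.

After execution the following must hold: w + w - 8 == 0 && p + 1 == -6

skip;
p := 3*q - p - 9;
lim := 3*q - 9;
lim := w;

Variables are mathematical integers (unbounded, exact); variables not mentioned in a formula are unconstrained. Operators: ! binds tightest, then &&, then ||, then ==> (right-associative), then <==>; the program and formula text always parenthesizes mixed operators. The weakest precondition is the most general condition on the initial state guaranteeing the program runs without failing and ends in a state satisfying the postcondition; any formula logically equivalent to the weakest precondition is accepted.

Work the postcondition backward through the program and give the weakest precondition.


Working backward. After the program, the postcondition w + w - 8 == 0 && p + 1 == -6 must hold; in canonical form it is 2*w == 8 && p == -7.
Before lim := w: 2*w == 8 && p == -7
Before lim := 3*q - 9: 2*w == 8 && p == -7
Before p := 3*q - p - 9: 2*w == 8 && 3*q == p + 2
Before skip: 2*w == 8 && 3*q == p + 2
Answer: WP = 2*w == 8 && 3*q == p + 2


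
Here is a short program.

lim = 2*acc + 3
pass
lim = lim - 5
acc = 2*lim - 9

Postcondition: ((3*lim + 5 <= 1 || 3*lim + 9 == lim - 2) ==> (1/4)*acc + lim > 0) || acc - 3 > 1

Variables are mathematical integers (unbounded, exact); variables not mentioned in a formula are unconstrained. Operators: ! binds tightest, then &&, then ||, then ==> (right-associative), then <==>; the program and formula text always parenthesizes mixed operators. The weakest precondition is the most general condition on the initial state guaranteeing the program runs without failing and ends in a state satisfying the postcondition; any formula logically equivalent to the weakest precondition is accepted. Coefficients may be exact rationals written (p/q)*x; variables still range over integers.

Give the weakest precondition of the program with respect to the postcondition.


Working backward. After the program, the postcondition ((3*lim + 5 <= 1 || 3*lim + 9 == lim - 2) ==> (1/4)*acc + lim > 0) || acc - 3 > 1 must hold; in canonical form it is ((3*lim <= -4 || 2*lim == -11) ==> (1/4)*acc + lim > 0) || acc > 4.
Before acc := 2*lim - 9: ((3*lim <= -4 || 2*lim == -11) ==> (3/2)*lim > 9/4) || 2*lim > 13
Before lim := lim - 5: ((3*lim <= 11 || 2*lim == -1) ==> (3/2)*lim > 39/4) || 2*lim > 23
Before skip: ((3*lim <= 11 || 2*lim == -1) ==> (3/2)*lim > 39/4) || 2*lim > 23
Before lim := 2*acc + 3: ((6*acc <= 2 || 4*acc == -7) ==> 3*acc > 21/4) || 4*acc > 17
Answer: WP = ((6*acc <= 2 || 4*acc == -7) ==> 3*acc > 21/4) || 4*acc > 17


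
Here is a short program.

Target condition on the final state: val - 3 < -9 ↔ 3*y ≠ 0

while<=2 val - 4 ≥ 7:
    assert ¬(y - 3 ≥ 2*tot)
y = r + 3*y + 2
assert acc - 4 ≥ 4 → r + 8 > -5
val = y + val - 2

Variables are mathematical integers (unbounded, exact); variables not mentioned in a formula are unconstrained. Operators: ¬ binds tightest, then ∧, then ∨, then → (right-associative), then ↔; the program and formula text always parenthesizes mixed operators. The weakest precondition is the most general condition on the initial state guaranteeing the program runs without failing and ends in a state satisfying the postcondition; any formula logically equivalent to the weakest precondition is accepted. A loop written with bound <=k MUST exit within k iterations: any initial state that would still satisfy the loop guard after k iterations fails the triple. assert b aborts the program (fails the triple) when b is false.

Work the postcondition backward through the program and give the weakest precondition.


Working backward. After the program, the postcondition val - 3 < -9 ↔ 3*y ≠ 0 must hold; in canonical form it is val < -6 ↔ 3*y ≠ 0.
Before val := y + val - 2: val + y < -4 ↔ 3*y ≠ 0
Before assert acc - 4 ≥ 4 → r + 8 > -5: (acc ≥ 8 → r > -13) ∧ (val + y < -4 ↔ 3*y ≠ 0)
Before y := r + 3*y + 2: (acc ≥ 8 → r > -13) ∧ (r + val + 3*y < -6 ↔ 3*r + 9*y ≠ -6)
Before the loop (bound <=2), unroll the exhaustion recursion (WP_0 = exit-now case; WP_j = one more guarded iteration, up to j = 2):
  WP_0: (¬(val ≥ 11)) ∧ (acc ≥ 8 → r > -13) ∧ (r + val + 3*y < -6 ↔ 3*r + 9*y ≠ -6)
  WP_1: (val ≥ 11 → ((¬(y ≥ 2*tot + 3)) ∧ (¬(val ≥ 11)) ∧ (acc ≥ 8 → r > -13) ∧ (r + val + 3*y < -6 ↔ 3*r + 9*y ≠ -6))) ∧ ((¬(val ≥ 11)) → ((acc ≥ 8 → r > -13) ∧ (r + val + 3*y < -6 ↔ 3*r + 9*y ≠ -6)))
  WP_2: (val ≥ 11 → ((¬(y ≥ 2*tot + 3)) ∧ (val ≥ 11 → ((¬(y ≥ 2*tot + 3)) ∧ (¬(val ≥ 11)) ∧ (acc ≥ 8 → r > -13) ∧ (r + val + 3*y < -6 ↔ 3*r + 9*y ≠ -6))) ∧ ((¬(val ≥ 11)) → ((acc ≥ 8 → r > -13) ∧ (r + val + 3*y < -6 ↔ 3*r + 9*y ≠ -6))))) ∧ ((¬(val ≥ 11)) → ((acc ≥ 8 → r > -13) ∧ (r + val + 3*y < -6 ↔ 3*r + 9*y ≠ -6)))
So before the loop: (val ≥ 11 → ((¬(y ≥ 2*tot + 3)) ∧ (val ≥ 11 → ((¬(y ≥ 2*tot + 3)) ∧ (¬(val ≥ 11)) ∧ (acc ≥ 8 → r > -13) ∧ (r + val + 3*y < -6 ↔ 3*r + 9*y ≠ -6))) ∧ ((¬(val ≥ 11)) → ((acc ≥ 8 → r > -13) ∧ (r + val + 3*y < -6 ↔ 3*r + 9*y ≠ -6))))) ∧ ((¬(val ≥ 11)) → ((acc ≥ 8 → r > -13) ∧ (r + val + 3*y < -6 ↔ 3*r + 9*y ≠ -6)))
Answer: WP = (val ≥ 11 → ((¬(y ≥ 2*tot + 3)) ∧ (val ≥ 11 → ((¬(y ≥ 2*tot + 3)) ∧ (¬(val ≥ 11)) ∧ (acc ≥ 8 → r > -13) ∧ (r + val + 3*y < -6 ↔ 3*r + 9*y ≠ -6))) ∧ ((¬(val ≥ 11)) → ((acc ≥ 8 → r > -13) ∧ (r + val + 3*y < -6 ↔ 3*r + 9*y ≠ -6))))) ∧ ((¬(val ≥ 11)) → ((acc ≥ 8 → r > -13) ∧ (r + val + 3*y < -6 ↔ 3*r + 9*y ≠ -6)))


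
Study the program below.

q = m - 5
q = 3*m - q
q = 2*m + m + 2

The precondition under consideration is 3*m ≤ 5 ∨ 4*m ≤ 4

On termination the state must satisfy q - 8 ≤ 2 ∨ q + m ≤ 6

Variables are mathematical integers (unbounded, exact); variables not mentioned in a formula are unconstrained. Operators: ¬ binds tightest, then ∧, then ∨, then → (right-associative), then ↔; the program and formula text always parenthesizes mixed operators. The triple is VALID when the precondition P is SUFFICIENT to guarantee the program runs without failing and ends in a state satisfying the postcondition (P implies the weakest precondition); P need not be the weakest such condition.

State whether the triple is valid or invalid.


Working backward. After the program, the postcondition q - 8 ≤ 2 ∨ q + m ≤ 6 must hold; in canonical form it is q ≤ 10 ∨ m + q ≤ 6.
Before q := 2*m + m + 2: 3*m ≤ 8 ∨ 4*m ≤ 4
Before q := 3*m - q: 3*m ≤ 8 ∨ 4*m ≤ 4
Before q := m - 5: 3*m ≤ 8 ∨ 4*m ≤ 4
The weakest precondition is 3*m ≤ 8 ∨ 4*m ≤ 4.
Check whether 3*m ≤ 5 ∨ 4*m ≤ 4 implies it.
Every state satisfying the precondition satisfies the weakest precondition: the implication holds.
Answer: valid


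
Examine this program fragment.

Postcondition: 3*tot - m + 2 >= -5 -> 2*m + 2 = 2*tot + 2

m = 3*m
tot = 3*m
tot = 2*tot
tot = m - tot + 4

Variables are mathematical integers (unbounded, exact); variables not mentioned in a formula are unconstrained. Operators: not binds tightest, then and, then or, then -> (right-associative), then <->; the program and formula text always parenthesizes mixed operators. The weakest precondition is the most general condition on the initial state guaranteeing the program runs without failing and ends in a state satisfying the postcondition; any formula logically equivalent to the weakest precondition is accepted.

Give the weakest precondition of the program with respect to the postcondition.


Working backward. After the program, the postcondition 3*tot - m + 2 >= -5 -> 2*m + 2 = 2*tot + 2 must hold; in canonical form it is 3*tot >= m - 7 -> 2*m = 2*tot.
Before tot := m - tot + 4: 2*m >= 3*tot - 19 -> 2*tot = 8
Before tot := 2*tot: 2*m >= 6*tot - 19 -> 4*tot = 8
Before tot := 3*m: 16*m <= 19 -> 12*m = 8
Before m := 3*m: 48*m <= 19 -> 36*m = 8
Answer: WP = 48*m <= 19 -> 36*m = 8


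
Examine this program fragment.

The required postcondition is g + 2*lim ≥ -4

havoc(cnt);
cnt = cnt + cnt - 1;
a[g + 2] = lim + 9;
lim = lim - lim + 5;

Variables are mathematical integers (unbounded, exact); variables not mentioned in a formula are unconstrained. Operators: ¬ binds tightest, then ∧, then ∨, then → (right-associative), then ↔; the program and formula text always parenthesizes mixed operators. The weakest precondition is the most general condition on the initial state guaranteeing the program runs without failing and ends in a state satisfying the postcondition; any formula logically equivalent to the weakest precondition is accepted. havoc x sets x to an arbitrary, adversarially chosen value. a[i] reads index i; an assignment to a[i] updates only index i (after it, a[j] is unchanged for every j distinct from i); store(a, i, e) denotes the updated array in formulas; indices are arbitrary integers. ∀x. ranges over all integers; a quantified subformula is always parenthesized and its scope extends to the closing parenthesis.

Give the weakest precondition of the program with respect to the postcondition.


Working backward. After the program, g + 2*lim ≥ -4 must hold.
Before lim := lim - lim + 5: g ≥ -14
Before a[g + 2] := lim + 9: g ≥ -14
Before cnt := cnt + cnt - 1: g ≥ -14
Before havoc cnt: g ≥ -14
Answer: WP = g ≥ -14


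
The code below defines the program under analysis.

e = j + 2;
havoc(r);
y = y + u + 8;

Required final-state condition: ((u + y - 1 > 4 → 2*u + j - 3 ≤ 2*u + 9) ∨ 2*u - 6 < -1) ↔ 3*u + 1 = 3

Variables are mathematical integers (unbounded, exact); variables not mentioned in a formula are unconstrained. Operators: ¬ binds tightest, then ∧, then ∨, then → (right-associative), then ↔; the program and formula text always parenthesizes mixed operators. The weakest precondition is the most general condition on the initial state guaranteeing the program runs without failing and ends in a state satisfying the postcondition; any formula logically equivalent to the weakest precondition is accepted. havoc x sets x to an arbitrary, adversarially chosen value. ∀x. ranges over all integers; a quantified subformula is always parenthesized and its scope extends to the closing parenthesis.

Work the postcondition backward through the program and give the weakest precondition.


Working backward. After the program, the postcondition ((u + y - 1 > 4 → 2*u + j - 3 ≤ 2*u + 9) ∨ 2*u - 6 < -1) ↔ 3*u + 1 = 3 must hold; in canonical form it is ((u + y > 5 → j ≤ 12) ∨ 2*u < 5) ↔ 3*u = 2.
Before y := y + u + 8: ((2*u + y > -3 → j ≤ 12) ∨ 2*u < 5) ↔ 3*u = 2
Before havoc r: ((2*u + y > -3 → j ≤ 12) ∨ 2*u < 5) ↔ 3*u = 2
Before e := j + 2: ((2*u + y > -3 → j ≤ 12) ∨ 2*u < 5) ↔ 3*u = 2
Answer: WP = ((2*u + y > -3 → j ≤ 12) ∨ 2*u < 5) ↔ 3*u = 2


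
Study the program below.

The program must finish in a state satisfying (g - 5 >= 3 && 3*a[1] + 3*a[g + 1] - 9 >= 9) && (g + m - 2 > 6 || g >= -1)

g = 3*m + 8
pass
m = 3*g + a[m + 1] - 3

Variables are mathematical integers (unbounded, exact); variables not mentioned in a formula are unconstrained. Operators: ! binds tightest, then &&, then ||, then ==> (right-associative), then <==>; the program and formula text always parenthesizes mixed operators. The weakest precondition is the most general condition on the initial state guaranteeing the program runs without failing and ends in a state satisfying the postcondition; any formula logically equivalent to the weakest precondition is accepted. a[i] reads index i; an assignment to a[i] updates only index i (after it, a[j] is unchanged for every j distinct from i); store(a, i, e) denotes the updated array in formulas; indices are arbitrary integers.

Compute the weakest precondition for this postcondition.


Working backward. After the program, the postcondition (g - 5 >= 3 && 3*a[1] + 3*a[g + 1] - 9 >= 9) && (g + m - 2 > 6 || g >= -1) must hold; in canonical form it is g >= 8 && 3*a[g + 1] + 3*a[1] >= 18 && (g + m > 8 || g >= -1).
Before m := 3*g + a[m + 1] - 3: g >= 8 && 3*a[g + 1] + 3*a[1] >= 18 && (a[m + 1] + 4*g > 11 || g >= -1)
Before skip: g >= 8 && 3*a[g + 1] + 3*a[1] >= 18 && (a[m + 1] + 4*g > 11 || g >= -1)
Before g := 3*m + 8: 3*m >= 0 && 3*a[3*m + 9] + 3*a[1] >= 18 && (a[m + 1] + 12*m > -21 || 3*m >= -9)
Answer: WP = 3*m >= 0 && 3*a[3*m + 9] + 3*a[1] >= 18 && (a[m + 1] + 12*m > -21 || 3*m >= -9)


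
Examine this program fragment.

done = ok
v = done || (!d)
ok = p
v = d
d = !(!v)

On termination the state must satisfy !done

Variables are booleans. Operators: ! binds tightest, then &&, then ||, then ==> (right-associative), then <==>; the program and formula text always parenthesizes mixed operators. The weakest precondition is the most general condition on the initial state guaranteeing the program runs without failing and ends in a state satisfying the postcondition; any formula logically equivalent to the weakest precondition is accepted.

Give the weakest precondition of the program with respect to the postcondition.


Working backward. After the program, !done must hold.
Before d := !(!v): !done
Before v := d: !done
Before ok := p: !done
Before v := done || (!d): !done
Before done := ok: !ok
Answer: WP = !ok


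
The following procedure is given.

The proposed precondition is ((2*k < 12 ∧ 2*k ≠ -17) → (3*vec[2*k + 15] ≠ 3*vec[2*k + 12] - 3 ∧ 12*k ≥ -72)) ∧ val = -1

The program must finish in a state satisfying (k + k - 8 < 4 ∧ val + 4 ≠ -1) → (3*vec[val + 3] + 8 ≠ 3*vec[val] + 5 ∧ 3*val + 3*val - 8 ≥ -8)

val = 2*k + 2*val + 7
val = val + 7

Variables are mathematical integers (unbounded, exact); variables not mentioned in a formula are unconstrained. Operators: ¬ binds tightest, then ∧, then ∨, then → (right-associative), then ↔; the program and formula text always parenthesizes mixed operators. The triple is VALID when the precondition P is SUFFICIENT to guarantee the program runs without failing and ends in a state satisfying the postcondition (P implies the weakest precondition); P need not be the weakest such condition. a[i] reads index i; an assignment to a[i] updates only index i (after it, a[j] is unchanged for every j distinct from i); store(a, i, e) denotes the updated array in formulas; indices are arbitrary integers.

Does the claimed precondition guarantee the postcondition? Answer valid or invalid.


Working backward. After the program, the postcondition (k + k - 8 < 4 ∧ val + 4 ≠ -1) → (3*vec[val + 3] + 8 ≠ 3*vec[val] + 5 ∧ 3*val + 3*val - 8 ≥ -8) must hold; in canonical form it is (2*k < 12 ∧ val ≠ -5) → (3*vec[val + 3] ≠ 3*vec[val] - 3 ∧ 6*val ≥ 0).
Before val := val + 7: (2*k < 12 ∧ val ≠ -12) → (3*vec[val + 10] ≠ 3*vec[val + 7] - 3 ∧ 6*val ≥ -42)
Before val := 2*k + 2*val + 7: (2*k < 12 ∧ 2*k + 2*val ≠ -19) → (3*vec[2*k + 2*val + 17] ≠ 3*vec[2*k + 2*val + 14] - 3 ∧ 12*k + 12*val ≥ -84)
The weakest precondition is (2*k < 12 ∧ 2*k + 2*val ≠ -19) → (3*vec[2*k + 2*val + 17] ≠ 3*vec[2*k + 2*val + 14] - 3 ∧ 12*k + 12*val ≥ -84).
Check whether ((2*k < 12 ∧ 2*k ≠ -17) → (3*vec[2*k + 15] ≠ 3*vec[2*k + 12] - 3 ∧ 12*k ≥ -72)) ∧ val = -1 implies it.
Every state satisfying the precondition satisfies the weakest precondition: the implication holds.
Answer: valid


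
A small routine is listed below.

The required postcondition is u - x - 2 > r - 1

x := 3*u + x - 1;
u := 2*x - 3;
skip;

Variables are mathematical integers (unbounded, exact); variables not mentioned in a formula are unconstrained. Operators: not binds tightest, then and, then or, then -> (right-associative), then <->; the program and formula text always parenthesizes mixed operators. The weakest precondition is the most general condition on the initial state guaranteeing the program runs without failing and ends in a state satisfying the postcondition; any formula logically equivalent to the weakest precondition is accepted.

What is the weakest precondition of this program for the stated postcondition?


Working backward. After the program, the postcondition u - x - 2 > r - 1 must hold; in canonical form it is u > r + x + 1.
Before skip: u > r + x + 1
Before u := 2*x - 3: x > r + 4
Before x := 3*u + x - 1: 3*u + x > r + 5
Answer: WP = 3*u + x > r + 5


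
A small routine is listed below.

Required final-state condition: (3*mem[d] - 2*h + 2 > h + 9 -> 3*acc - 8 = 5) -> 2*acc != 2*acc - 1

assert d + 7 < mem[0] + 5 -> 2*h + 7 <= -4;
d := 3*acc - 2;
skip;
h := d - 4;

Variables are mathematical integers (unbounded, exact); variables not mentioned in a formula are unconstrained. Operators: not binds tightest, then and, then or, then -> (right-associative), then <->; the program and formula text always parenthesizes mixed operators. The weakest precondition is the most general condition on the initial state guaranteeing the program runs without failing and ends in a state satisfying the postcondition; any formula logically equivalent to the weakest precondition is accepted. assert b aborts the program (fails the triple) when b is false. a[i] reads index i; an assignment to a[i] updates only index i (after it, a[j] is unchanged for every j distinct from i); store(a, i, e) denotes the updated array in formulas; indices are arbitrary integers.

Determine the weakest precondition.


Working backward. After the program, the postcondition (3*mem[d] - 2*h + 2 > h + 9 -> 3*acc - 8 = 5) -> 2*acc != 2*acc - 1 must hold; in canonical form it is true.
Before h := d - 4: true
Before skip: true
Before d := 3*acc - 2: true
Before assert d + 7 < mem[0] + 5 -> 2*h + 7 <= -4: d < mem[0] - 2 -> 2*h <= -11
Answer: WP = d < mem[0] - 2 -> 2*h <= -11


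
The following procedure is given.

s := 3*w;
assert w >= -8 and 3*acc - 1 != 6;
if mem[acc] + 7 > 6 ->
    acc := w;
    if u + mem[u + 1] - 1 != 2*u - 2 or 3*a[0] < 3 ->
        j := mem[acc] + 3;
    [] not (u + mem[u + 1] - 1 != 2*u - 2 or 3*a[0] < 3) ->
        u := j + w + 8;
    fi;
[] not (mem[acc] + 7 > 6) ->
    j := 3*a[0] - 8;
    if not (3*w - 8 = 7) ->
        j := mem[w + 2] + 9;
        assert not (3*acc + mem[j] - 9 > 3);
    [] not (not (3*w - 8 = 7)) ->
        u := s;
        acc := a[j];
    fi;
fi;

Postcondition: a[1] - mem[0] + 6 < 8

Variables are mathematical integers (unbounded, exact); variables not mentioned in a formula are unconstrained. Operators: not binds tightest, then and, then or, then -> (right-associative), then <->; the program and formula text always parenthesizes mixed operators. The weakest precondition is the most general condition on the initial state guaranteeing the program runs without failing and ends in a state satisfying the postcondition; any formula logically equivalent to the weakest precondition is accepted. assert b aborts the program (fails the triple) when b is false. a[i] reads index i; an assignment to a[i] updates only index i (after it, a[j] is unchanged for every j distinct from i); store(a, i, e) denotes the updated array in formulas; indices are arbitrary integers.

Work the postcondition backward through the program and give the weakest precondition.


Working backward. After the program, the postcondition a[1] - mem[0] + 6 < 8 must hold; in canonical form it is a[1] < mem[0] + 2.
Then branch requires ((mem[u + 1] != u - 1 or 3*a[0] < 3) -> a[1] < mem[0] + 2) and ((not (mem[u + 1] != u - 1 or 3*a[0] < 3)) -> a[1] < mem[0] + 2); else branch requires ((not (3*w = 15)) -> ((not (mem[mem[w + 2] + 9] + 3*acc > 12)) and a[1] < mem[0] + 2)) and (3*w = 15 -> a[1] < mem[0] + 2).
Before the if: (mem[acc] > -1 -> (((mem[u + 1] != u - 1 or 3*a[0] < 3) -> a[1] < mem[0] + 2) and ((not (mem[u + 1] != u - 1 or 3*a[0] < 3)) -> a[1] < mem[0] + 2))) and ((not (mem[acc] > -1)) -> (((not (3*w = 15)) -> ((not (mem[mem[w + 2] + 9] + 3*acc > 12)) and a[1] < mem[0] + 2)) and (3*w = 15 -> a[1] < mem[0] + 2)))
Before assert w >= -8 and 3*acc - 1 != 6: w >= -8 and 3*acc != 7 and (mem[acc] > -1 -> (((mem[u + 1] != u - 1 or 3*a[0] < 3) -> a[1] < mem[0] + 2) and ((not (mem[u + 1] != u - 1 or 3*a[0] < 3)) -> a[1] < mem[0] + 2))) and ((not (mem[acc] > -1)) -> (((not (3*w = 15)) -> ((not (mem[mem[w + 2] + 9] + 3*acc > 12)) and a[1] < mem[0] + 2)) and (3*w = 15 -> a[1] < mem[0] + 2)))
Before s := 3*w: w >= -8 and 3*acc != 7 and (mem[acc] > -1 -> (((mem[u + 1] != u - 1 or 3*a[0] < 3) -> a[1] < mem[0] + 2) and ((not (mem[u + 1] != u - 1 or 3*a[0] < 3)) -> a[1] < mem[0] + 2))) and ((not (mem[acc] > -1)) -> (((not (3*w = 15)) -> ((not (mem[mem[w + 2] + 9] + 3*acc > 12)) and a[1] < mem[0] + 2)) and (3*w = 15 -> a[1] < mem[0] + 2)))
Answer: WP = w >= -8 and 3*acc != 7 and (mem[acc] > -1 -> (((mem[u + 1] != u - 1 or 3*a[0] < 3) -> a[1] < mem[0] + 2) and ((not (mem[u + 1] != u - 1 or 3*a[0] < 3)) -> a[1] < mem[0] + 2))) and ((not (mem[acc] > -1)) -> (((not (3*w = 15)) -> ((not (mem[mem[w + 2] + 9] + 3*acc > 12)) and a[1] < mem[0] + 2)) and (3*w = 15 -> a[1] < mem[0] + 2)))


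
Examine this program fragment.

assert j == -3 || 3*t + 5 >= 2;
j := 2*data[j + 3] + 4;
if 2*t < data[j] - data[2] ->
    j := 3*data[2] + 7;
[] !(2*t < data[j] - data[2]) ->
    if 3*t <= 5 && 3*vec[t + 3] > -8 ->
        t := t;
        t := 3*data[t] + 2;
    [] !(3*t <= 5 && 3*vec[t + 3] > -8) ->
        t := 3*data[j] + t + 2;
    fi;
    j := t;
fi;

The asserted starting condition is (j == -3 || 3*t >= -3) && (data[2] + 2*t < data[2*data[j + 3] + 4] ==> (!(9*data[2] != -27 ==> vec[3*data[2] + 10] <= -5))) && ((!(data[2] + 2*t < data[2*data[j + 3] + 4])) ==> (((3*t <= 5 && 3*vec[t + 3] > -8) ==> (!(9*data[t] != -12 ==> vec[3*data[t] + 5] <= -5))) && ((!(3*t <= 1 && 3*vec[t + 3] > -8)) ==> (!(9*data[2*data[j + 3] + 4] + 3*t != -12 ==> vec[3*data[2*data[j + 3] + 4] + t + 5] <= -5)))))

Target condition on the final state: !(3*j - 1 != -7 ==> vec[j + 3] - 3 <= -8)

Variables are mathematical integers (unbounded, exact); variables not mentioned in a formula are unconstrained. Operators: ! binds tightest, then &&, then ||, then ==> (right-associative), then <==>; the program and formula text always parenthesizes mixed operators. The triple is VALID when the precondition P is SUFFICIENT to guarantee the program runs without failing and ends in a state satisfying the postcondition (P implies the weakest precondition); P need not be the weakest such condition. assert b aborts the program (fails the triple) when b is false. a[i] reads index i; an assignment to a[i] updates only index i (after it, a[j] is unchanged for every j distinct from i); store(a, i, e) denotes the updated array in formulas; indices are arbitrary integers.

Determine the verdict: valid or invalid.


Working backward. After the program, the postcondition !(3*j - 1 != -7 ==> vec[j + 3] - 3 <= -8) must hold; in canonical form it is !(3*j != -6 ==> vec[j + 3] <= -5).
Then branch requires !(9*data[2] != -27 ==> vec[3*data[2] + 10] <= -5); else branch requires ((3*t <= 5 && 3*vec[t + 3] > -8) ==> (!(9*data[t] != -12 ==> vec[3*data[t] + 5] <= -5))) && ((!(3*t <= 5 && 3*vec[t + 3] > -8)) ==> (!(9*data[j] + 3*t != -12 ==> vec[3*data[j] + t + 5] <= -5))).
Before the if: (data[2] + 2*t < data[j] ==> (!(9*data[2] != -27 ==> vec[3*data[2] + 10] <= -5))) && ((!(data[2] + 2*t < data[j])) ==> (((3*t <= 5 && 3*vec[t + 3] > -8) ==> (!(9*data[t] != -12 ==> vec[3*data[t] + 5] <= -5))) && ((!(3*t <= 5 && 3*vec[t + 3] > -8)) ==> (!(9*data[j] + 3*t != -12 ==> vec[3*data[j] + t + 5] <= -5)))))
Before j := 2*data[j + 3] + 4: (data[2] + 2*t < data[2*data[j + 3] + 4] ==> (!(9*data[2] != -27 ==> vec[3*data[2] + 10] <= -5))) && ((!(data[2] + 2*t < data[2*data[j + 3] + 4])) ==> (((3*t <= 5 && 3*vec[t + 3] > -8) ==> (!(9*data[t] != -12 ==> vec[3*data[t] + 5] <= -5))) && ((!(3*t <= 5 && 3*vec[t + 3] > -8)) ==> (!(9*data[2*data[j + 3] + 4] + 3*t != -12 ==> vec[3*data[2*data[j + 3] + 4] + t + 5] <= -5)))))
Before assert j == -3 || 3*t + 5 >= 2: (j == -3 || 3*t >= -3) && (data[2] + 2*t < data[2*data[j + 3] + 4] ==> (!(9*data[2] != -27 ==> vec[3*data[2] + 10] <= -5))) && ((!(data[2] + 2*t < data[2*data[j + 3] + 4])) ==> (((3*t <= 5 && 3*vec[t + 3] > -8) ==> (!(9*data[t] != -12 ==> vec[3*data[t] + 5] <= -5))) && ((!(3*t <= 5 && 3*vec[t + 3] > -8)) ==> (!(9*data[2*data[j + 3] + 4] + 3*t != -12 ==> vec[3*data[2*data[j + 3] + 4] + t + 5] <= -5)))))
The weakest precondition is (j == -3 || 3*t >= -3) && (data[2] + 2*t < data[2*data[j + 3] + 4] ==> (!(9*data[2] != -27 ==> vec[3*data[2] + 10] <= -5))) && ((!(data[2] + 2*t < data[2*data[j + 3] + 4])) ==> (((3*t <= 5 && 3*vec[t + 3] > -8) ==> (!(9*data[t] != -12 ==> vec[3*data[t] + 5] <= -5))) && ((!(3*t <= 5 && 3*vec[t + 3] > -8)) ==> (!(9*data[2*data[j + 3] + 4] + 3*t != -12 ==> vec[3*data[2*data[j + 3] + 4] + t + 5] <= -5))))).
Check whether (j == -3 || 3*t >= -3) && (data[2] + 2*t < data[2*data[j + 3] + 4] ==> (!(9*data[2] != -27 ==> vec[3*data[2] + 10] <= -5))) && ((!(data[2] + 2*t < data[2*data[j + 3] + 4])) ==> (((3*t <= 5 && 3*vec[t + 3] > -8) ==> (!(9*data[t] != -12 ==> vec[3*data[t] + 5] <= -5))) && ((!(3*t <= 1 && 3*vec[t + 3] > -8)) ==> (!(9*data[2*data[j + 3] + 4] + 3*t != -12 ==> vec[3*data[2*data[j + 3] + 4] + t + 5] <= -5))))) implies it.
Every state satisfying the precondition satisfies the weakest precondition: the implication holds.
Answer: valid


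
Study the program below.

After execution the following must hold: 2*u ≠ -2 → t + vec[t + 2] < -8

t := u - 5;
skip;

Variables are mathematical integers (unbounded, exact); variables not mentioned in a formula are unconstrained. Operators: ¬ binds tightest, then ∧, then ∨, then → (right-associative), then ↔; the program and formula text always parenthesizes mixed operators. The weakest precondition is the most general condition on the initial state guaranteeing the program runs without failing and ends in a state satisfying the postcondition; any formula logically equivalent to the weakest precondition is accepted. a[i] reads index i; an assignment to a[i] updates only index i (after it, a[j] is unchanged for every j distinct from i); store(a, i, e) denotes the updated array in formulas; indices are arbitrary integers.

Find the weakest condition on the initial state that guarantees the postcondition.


Working backward. After the program, the postcondition 2*u ≠ -2 → t + vec[t + 2] < -8 must hold; in canonical form it is 2*u ≠ -2 → vec[t + 2] + t < -8.
Before skip: 2*u ≠ -2 → vec[t + 2] + t < -8
Before t := u - 5: 2*u ≠ -2 → vec[u - 3] + u < -3
Answer: WP = 2*u ≠ -2 → vec[u - 3] + u < -3


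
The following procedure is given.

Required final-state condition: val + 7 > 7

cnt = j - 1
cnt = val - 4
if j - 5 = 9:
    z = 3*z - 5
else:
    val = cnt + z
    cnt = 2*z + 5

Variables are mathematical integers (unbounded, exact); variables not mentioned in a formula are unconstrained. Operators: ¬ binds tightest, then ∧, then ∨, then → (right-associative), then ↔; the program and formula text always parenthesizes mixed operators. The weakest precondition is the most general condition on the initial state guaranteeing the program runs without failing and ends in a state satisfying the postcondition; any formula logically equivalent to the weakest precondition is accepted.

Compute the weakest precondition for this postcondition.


Working backward. After the program, the postcondition val + 7 > 7 must hold; in canonical form it is val > 0.
Then branch requires val > 0; else branch requires cnt + z > 0.
Before the if: (j = 14 → val > 0) ∧ ((¬(j = 14)) → cnt + z > 0)
Before cnt := val - 4: (j = 14 → val > 0) ∧ ((¬(j = 14)) → val + z > 4)
Before cnt := j - 1: (j = 14 → val > 0) ∧ ((¬(j = 14)) → val + z > 4)
Answer: WP = (j = 14 → val > 0) ∧ ((¬(j = 14)) → val + z > 4)
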